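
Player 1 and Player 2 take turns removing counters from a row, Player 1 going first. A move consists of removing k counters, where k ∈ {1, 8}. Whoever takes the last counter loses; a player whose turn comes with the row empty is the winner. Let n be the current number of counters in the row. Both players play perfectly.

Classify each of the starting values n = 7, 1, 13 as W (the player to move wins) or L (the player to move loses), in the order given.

7: L, 1: L, 13: W

Build the W/L table. Terminal = W. A non-terminal position is W if it has a move to some L; otherwise it is L.
n=0: no move; the opponent has just taken the last counter and therefore loses → W
n=1: the only move is to 0(W), a W ⇒ L
n=2: can move to 1, which is L ⇒ W
n=3: the only move is to 2(W), a W ⇒ L
n=4: can move to 3, which is L ⇒ W
n=5: the only move is to 4(W), a W ⇒ L
n=6: can move to 5, which is L ⇒ W
n=7: the only move is to 6(W), a W ⇒ L
n=8: can move to 7, which is L ⇒ W
n=9: can move to 1, which is L ⇒ W
n=10: moves to 9(W), 2(W); every one is W ⇒ L
n=11: can move to 10, which is L ⇒ W
n=12: moves to 11(W), 4(W); every one is W ⇒ L
n=13: can move to 12, which is L ⇒ W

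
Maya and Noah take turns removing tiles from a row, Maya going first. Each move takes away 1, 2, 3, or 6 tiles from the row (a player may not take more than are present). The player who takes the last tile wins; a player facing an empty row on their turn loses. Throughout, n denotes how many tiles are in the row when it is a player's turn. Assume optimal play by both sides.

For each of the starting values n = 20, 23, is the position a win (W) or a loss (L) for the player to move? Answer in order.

Build the W/L table. Terminal = L. A non-terminal position is W if it has a move to some L; otherwise it is L.
n=0: no move → L
n=1: →0(L), so W
n=2: →0(L), so W
n=3: →0(L), so W
n=4: →3(W), 2(W), 1(W) — all W, so L
n=5: →4(L), so W
n=6: →4(L), so W
n=7: →4(L), so W
n=8: →7(W), 6(W), 5(W), 2(W) — all W, so L
n=9: →8(L), so W
n=10: →8(L), so W
n=11: →8(L), so W
n=12: →11(W), 10(W), 9(W), 6(W) — all W, so L
n=13: →12(L), so W
n=14: →12(L), so W
n=15: →12(L), so W
n=16: →15(W), 14(W), 13(W), 10(W) — all W, so L
n=17: →16(L), so W
n=18: →16(L), so W
n=19: →16(L), so W
n=20: →19(W), 18(W), 17(W), 14(W) — all W, so L
n=21: →20(L), so W
n=22: →20(L), so W
n=23: →20(L), so W

20: L, 23: W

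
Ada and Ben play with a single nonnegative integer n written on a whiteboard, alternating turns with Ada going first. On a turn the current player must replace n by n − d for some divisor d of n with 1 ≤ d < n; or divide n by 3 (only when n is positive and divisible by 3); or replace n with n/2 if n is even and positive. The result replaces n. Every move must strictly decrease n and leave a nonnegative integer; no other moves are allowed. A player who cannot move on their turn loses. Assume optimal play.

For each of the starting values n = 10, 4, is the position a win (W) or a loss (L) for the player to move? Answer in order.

Label each position W (a win for the player to move) or L (a loss). A position with no legal move is L; any other position is W exactly when some move reaches an L, and L when every move reaches a W.
n=0: no move → L
n=1: no move → L
n=2: can move to 1, which is L ⇒ W
n=3: can move to 1, which is L ⇒ W
n=4: moves to 2(W), 3(W); every one is W ⇒ L
n=5: can move to 4, which is L ⇒ W
n=6: can move to 4, which is L ⇒ W
n=7: the only move is to 6(W), a W ⇒ L
n=8: can move to 4, which is L ⇒ W
n=9: moves to 3(W), 6(W), 8(W); every one is W ⇒ L
n=10: can move to 9, which is L ⇒ W

10: W, 4: L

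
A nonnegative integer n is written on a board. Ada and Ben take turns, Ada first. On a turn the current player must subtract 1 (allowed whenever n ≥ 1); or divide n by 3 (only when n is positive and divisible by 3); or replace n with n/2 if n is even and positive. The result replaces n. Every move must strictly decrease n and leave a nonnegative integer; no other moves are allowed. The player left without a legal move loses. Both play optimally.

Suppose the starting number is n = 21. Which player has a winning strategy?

Positions with no move are L. A position that does have a move is losing for the player to move precisely when every available move leads to a winning position for the opponent. Fill in the labels:
n=0: no move → L
n=1: reaches L-position 0 → W
n=2: only reaches 1(W), which is W → L
n=3: reaches L-position 2 → W
n=4: reaches L-position 2 → W
n=5: only reaches 4(W), which is W → L
n=6: reaches L-position 2 → W
n=7: only reaches 6(W), which is W → L
n=8: reaches L-position 7 → W
n=9: only reaches 3(W), 8(W), all W → L
n=10: reaches L-position 5 → W
n=11: only reaches 10(W), which is W → L
n=12: reaches L-position 11 → W
n=13: only reaches 12(W), which is W → L
n=14: reaches L-position 7 → W
n=15: reaches L-position 5 → W
n=16: only reaches 8(W), 15(W), all W → L
n=17: reaches L-position 16 → W
n=18: reaches L-position 9 → W
n=19: only reaches 18(W), which is W → L
n=20: reaches L-position 19 → W
n=21: reaches L-position 7 → W
From 21 Ada can move to 7, reaching an L position.

Ada wins.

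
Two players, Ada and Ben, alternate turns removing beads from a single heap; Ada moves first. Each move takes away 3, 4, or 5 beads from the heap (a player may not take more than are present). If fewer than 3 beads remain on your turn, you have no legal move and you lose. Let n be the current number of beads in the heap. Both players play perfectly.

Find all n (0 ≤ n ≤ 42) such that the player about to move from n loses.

Work bottom-up. With no move the player to move loses. Otherwise the position is W if at least one move leads to an L position for the opponent, and L if every move leads to a W.
n=0: no move → L
n=1: no move → L
n=2: no move → L
n=3: reaches L-position 0 → W
n=4: reaches L-position 1 → W
n=5: reaches L-position 2 → W
n=6: reaches L-position 2 → W
n=7: reaches L-position 2 → W
n=8: only reaches 5(W), 4(W), 3(W), all W → L
n=9: only reaches 6(W), 5(W), 4(W), all W → L
n=10: only reaches 7(W), 6(W), 5(W), all W → L
n=11: reaches L-position 8 → W
n=12: reaches L-position 9 → W
n=13: reaches L-position 10 → W
n=14: reaches L-position 10 → W
n=15: reaches L-position 10 → W
n=16: only reaches 13(W), 12(W), 11(W), all W → L
n=17: only reaches 14(W), 13(W), 12(W), all W → L
n=18: only reaches 15(W), 14(W), 13(W), all W → L
n=19: reaches L-position 16 → W
n=20: reaches L-position 17 → W
n=21: reaches L-position 18 → W
n=22: reaches L-position 18 → W
n=23: reaches L-position 18 → W
n=24: only reaches 21(W), 20(W), 19(W), all W → L
n=25: only reaches 22(W), 21(W), 20(W), all W → L
n=26: only reaches 23(W), 22(W), 21(W), all W → L
n=27: reaches L-position 24 → W
n=28: reaches L-position 25 → W
n=29: reaches L-position 26 → W
n=30: reaches L-position 26 → W
n=31: reaches L-position 26 → W
n=32: only reaches 29(W), 28(W), 27(W), all W → L
n=33: only reaches 30(W), 29(W), 28(W), all W → L
n=34: only reaches 31(W), 30(W), 29(W), all W → L
n=35: reaches L-position 32 → W
n=36: reaches L-position 33 → W
n=37: reaches L-position 34 → W
n=38: reaches L-position 34 → W
n=39: reaches L-position 34 → W
n=40: only reaches 37(W), 36(W), 35(W), all W → L
n=41: only reaches 38(W), 37(W), 36(W), all W → L
n=42: only reaches 39(W), 38(W), 37(W), all W → L
Reading off the rows marked L gives the requested list; there are 18 such values of n.

0, 1, 2, 8, 9, 10, 16, 17, 18, 24, 25, 26, 32, 33, 34, 40, 41, 42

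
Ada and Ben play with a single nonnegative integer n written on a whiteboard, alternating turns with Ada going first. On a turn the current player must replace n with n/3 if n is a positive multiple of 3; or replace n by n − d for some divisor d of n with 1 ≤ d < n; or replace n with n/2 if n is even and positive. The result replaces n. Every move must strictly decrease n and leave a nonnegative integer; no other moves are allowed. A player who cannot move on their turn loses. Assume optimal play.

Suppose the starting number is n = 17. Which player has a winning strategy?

Ben wins.

Build the W/L table. Terminal = L. A non-terminal position is W if it has a move to some L; otherwise it is L.
n=0: no move → L
n=1: no move → L
n=2: W (go to 1, an L position)
n=3: W (go to 1, an L position)
n=4: L (options 2(W), 3(W) are all W)
n=5: W (go to 4, an L position)
n=6: W (go to 4, an L position)
n=7: L (sole option 6(W) is W)
n=8: W (go to 4, an L position)
n=9: L (options 3(W), 6(W), 8(W) are all W)
n=10: W (go to 9, an L position)
n=11: L (sole option 10(W) is W)
n=12: W (go to 4, an L position)
n=13: L (sole option 12(W) is W)
n=14: W (go to 7, an L position)
n=15: L (options 5(W), 10(W), 12(W), 14(W) are all W)
n=16: W (go to 15, an L position)
n=17: L (sole option 16(W) is W)
The starting position 17 is L: whatever Ada does, the opponent receives a W position.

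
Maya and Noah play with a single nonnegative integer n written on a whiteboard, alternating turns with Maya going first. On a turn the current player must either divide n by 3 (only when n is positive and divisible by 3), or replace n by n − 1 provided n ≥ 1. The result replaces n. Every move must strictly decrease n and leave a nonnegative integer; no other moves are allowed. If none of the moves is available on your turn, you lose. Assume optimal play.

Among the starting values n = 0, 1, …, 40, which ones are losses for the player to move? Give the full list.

0, 2, 4, 7, 9, 11, 13, 15, 17, 19, 22, 24, 26, 28, 30, 32, 34, 36, 38, 40

Classify positions by backward induction: terminal positions (no move available) are L. From any other position, the mover wins iff some move reaches an L.
n=0: no move → L
n=1: W (go to 0, an L position)
n=2: L (sole option 1(W) is W)
n=3: W (go to 2, an L position)
n=4: L (sole option 3(W) is W)
n=5: W (go to 4, an L position)
n=6: W (go to 2, an L position)
n=7: L (sole option 6(W) is W)
n=8: W (go to 7, an L position)
n=9: L (options 3(W), 8(W) are all W)
n=10: W (go to 9, an L position)
n=11: L (sole option 10(W) is W)
n=12: W (go to 4, an L position)
n=13: L (sole option 12(W) is W)
n=14: W (go to 13, an L position)
n=15: L (options 5(W), 14(W) are all W)
n=16: W (go to 15, an L position)
n=17: L (sole option 16(W) is W)
n=18: W (go to 17, an L position)
n=19: L (sole option 18(W) is W)
n=20: W (go to 19, an L position)
n=21: W (go to 7, an L position)
n=22: L (sole option 21(W) is W)
n=23: W (go to 22, an L position)
n=24: L (options 8(W), 23(W) are all W)
n=25: W (go to 24, an L position)
n=26: L (sole option 25(W) is W)
n=27: W (go to 9, an L position)
n=28: L (sole option 27(W) is W)
n=29: W (go to 28, an L position)
n=30: L (options 10(W), 29(W) are all W)
n=31: W (go to 30, an L position)
n=32: L (sole option 31(W) is W)
n=33: W (go to 11, an L position)
n=34: L (sole option 33(W) is W)
n=35: W (go to 34, an L position)
n=36: L (options 12(W), 35(W) are all W)
n=37: W (go to 36, an L position)
n=38: L (sole option 37(W) is W)
n=39: W (go to 13, an L position)
n=40: L (sole option 39(W) is W)
The losing starting values of n are exactly the entries labelled L in this table (20 of them).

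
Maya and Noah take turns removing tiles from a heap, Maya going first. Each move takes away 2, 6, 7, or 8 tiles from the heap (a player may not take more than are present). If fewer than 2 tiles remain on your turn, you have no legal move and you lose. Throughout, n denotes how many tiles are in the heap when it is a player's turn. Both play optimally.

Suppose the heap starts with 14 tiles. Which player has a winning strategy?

Noah wins.

Compute win/loss labels from the base case upward. A position with no move is L. Any other position is W if it can reach an L in one move, else L.
n=0: no move → L
n=1: no move → L
n=2: reaches L-position 0 → W
n=3: reaches L-position 1 → W
n=4: only reaches 2(W), which is W → L
n=5: only reaches 3(W), which is W → L
n=6: reaches L-position 4 → W
n=7: reaches L-position 5 → W
n=8: reaches L-position 1 → W
n=9: reaches L-position 1 → W
n=10: reaches L-position 4 → W
n=11: reaches L-position 5 → W
n=12: reaches L-position 5 → W
n=13: reaches L-position 5 → W
n=14: only reaches 12(W), 8(W), 7(W), 6(W), all W → L
Every move from 14 reaches a W position, so the mover loses.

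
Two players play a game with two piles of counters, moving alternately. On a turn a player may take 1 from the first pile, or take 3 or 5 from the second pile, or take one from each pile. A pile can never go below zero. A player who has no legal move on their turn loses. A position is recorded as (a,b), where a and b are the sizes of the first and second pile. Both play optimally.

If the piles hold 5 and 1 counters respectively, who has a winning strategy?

The first player wins.

Work bottom-up. With no move the player to move loses. Otherwise the position is W if at least one move leads to an L position for the opponent, and L if every move leads to a W.
No move ever increases a pile, so every position that can arise here has a ≤ 5 and b ≤ 1; it is enough to label the cells with 0 ≤ a ≤ 5 and 0 ≤ b ≤ 1.
Every move lowers a or b (never raises either), so fill the grid row by row in increasing a, and left to right within a row: each cell's successors are then already labelled.
      b=0  b=1
a=0:    L    L
a=1:    W    W
a=2:    L    L
a=3:    W    W
a=4:    L    L
a=5:    W    W
Cells with no legal move (terminal, hence L): (0,0), (0,1).
The remaining L cells, each justified by listing all of its moves:
(2,0): L (sole option (1,0)(W) is W)
(2,1): L (options (1,1)(W), (1,0)(W) are all W)
(4,0): L (sole option (3,0)(W) is W)
(4,1): L (options (3,1)(W), (3,0)(W) are all W)
Every other cell has at least one move into one of the L cells above, so it is W.
From (5,1) the player to move can move to (4,1), reaching an L position.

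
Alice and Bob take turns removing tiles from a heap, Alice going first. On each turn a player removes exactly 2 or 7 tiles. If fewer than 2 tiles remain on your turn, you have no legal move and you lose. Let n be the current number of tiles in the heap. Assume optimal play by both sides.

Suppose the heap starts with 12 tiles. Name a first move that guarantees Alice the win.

Remove 2, leaving 10.

Compute win/loss labels from the base case upward. A position with no move is L. Any other position is W if it can reach an L in one move, else L.
n=0: no move → L
n=1: no move → L
n=2: reaches L-position 0 → W
n=3: reaches L-position 1 → W
n=4: only reaches 2(W), which is W → L
n=5: only reaches 3(W), which is W → L
n=6: reaches L-position 4 → W
n=7: reaches L-position 5 → W
n=8: reaches L-position 1 → W
n=9: only reaches 7(W), 2(W), all W → L
n=10: only reaches 8(W), 3(W), all W → L
n=11: reaches L-position 9 → W
n=12: reaches L-position 10 → W
From 12, the L positions reachable in one move are: 10, 5. Any move reaching one of these is winning.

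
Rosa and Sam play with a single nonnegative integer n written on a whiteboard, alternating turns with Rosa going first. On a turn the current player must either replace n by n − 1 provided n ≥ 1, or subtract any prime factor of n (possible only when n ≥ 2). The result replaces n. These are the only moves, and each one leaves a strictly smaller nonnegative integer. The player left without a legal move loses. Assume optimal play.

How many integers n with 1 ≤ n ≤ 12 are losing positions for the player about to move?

Work bottom-up. With no move the player to move loses. Otherwise the position is W if at least one move leads to an L position for the opponent, and L if every move leads to a W.
n=0: no move → L
n=1: reaches L-position 0 → W
n=2: reaches L-position 0 → W
n=3: reaches L-position 0 → W
n=4: only reaches 2(W), 3(W), all W → L
n=5: reaches L-position 0 → W
n=6: reaches L-position 4 → W
n=7: reaches L-position 0 → W
n=8: only reaches 6(W), 7(W), all W → L
n=9: reaches L-position 8 → W
n=10: reaches L-position 8 → W
n=11: reaches L-position 0 → W
n=12: only reaches 9(W), 10(W), 11(W), all W → L
L entries with 1 ≤ n ≤ 12 (n=0 is outside the asked range and is not counted): n = 4, 8, 12; that makes 3.

3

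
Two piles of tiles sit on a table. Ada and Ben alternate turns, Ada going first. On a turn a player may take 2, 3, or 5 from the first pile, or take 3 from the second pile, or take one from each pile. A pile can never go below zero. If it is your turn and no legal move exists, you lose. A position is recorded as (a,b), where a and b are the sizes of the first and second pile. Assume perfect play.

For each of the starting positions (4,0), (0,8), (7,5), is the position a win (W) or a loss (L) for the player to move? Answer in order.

(4,0): W, (0,8): L, (7,5): W

Build the W/L table. Terminal = L. A non-terminal position is W if it has a move to some L; otherwise it is L.
No move ever increases a pile, so every position that can arise here has a ≤ 7 and b ≤ 8; it is enough to label the cells with 0 ≤ a ≤ 7 and 0 ≤ b ≤ 8.
Every move lowers a or b (never raises either), so fill the grid row by row in increasing a, and left to right within a row: each cell's successors are then already labelled.
      b=0  b=1  b=2  b=3  b=4  b=5  b=6  b=7  b=8
a=0:    L    L    L    W    W    W    L    L    L
a=1:    L    W    W    W    L    L    L    W    W
a=2:    W    W    W    L    L    W    W    W    W
a=3:    W    W    W    L    W    W    W    W    W
a=4:    W    L    L    W    W    W    W    L    L
a=5:    W    W    W    W    W    L    W    W    W
a=6:    W    W    W    W    W    W    W    W    W
a=7:    L    W    W    W    W    W    L    W    W
Cells with no legal move (terminal, hence L): (0,0), (0,1), (0,2), (1,0).
The remaining L cells, each justified by listing all of its moves:
(0,6): L (sole option (0,3)(W) is W)
(0,7): L (sole option (0,4)(W) is W)
(0,8): L (sole option (0,5)(W) is W)
(1,4): L (options (1,1)(W), (0,3)(W) are all W)
(1,5): L (options (1,2)(W), (0,4)(W) are all W)
(1,6): L (options (1,3)(W), (0,5)(W) are all W)
(2,3): L (options (0,3)(W), (2,0)(W), (1,2)(W) are all W)
(2,4): L (options (0,4)(W), (2,1)(W), (1,3)(W) are all W)
(3,3): L (options (1,3)(W), (0,3)(W), (3,0)(W), (2,2)(W) are all W)
(4,1): L (options (2,1)(W), (1,1)(W), (3,0)(W) are all W)
(4,2): L (options (2,2)(W), (1,2)(W), (3,1)(W) are all W)
(4,7): L (options (2,7)(W), (1,7)(W), (4,4)(W), (3,6)(W) are all W)
(4,8): L (options (2,8)(W), (1,8)(W), (4,5)(W), (3,7)(W) are all W)
(5,5): L (options (3,5)(W), (2,5)(W), (0,5)(W), (5,2)(W), (4,4)(W) are all W)
(7,0): L (options (5,0)(W), (4,0)(W), (2,0)(W) are all W)
(7,6): L (options (5,6)(W), (4,6)(W), (2,6)(W), (7,3)(W), (6,5)(W) are all W)
Every other cell has at least one move into one of the L cells above, so it is W.
(4,0): the move to (1,0) reaches an L cell, so W
(0,8): one of the L cells justified above, so L
(7,5): the move to (5,5) reaches an L cell, so W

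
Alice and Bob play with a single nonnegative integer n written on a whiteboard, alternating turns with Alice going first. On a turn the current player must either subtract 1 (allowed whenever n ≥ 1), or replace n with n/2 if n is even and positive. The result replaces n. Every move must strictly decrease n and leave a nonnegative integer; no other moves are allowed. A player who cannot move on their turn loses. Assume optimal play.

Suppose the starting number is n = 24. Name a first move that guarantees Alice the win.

Positions with no move are L. A position that does have a move is losing for the player to move precisely when every available move leads to a winning position for the opponent. Fill in the labels:
n=0: no move → L
n=1: W (go to 0, an L position)
n=2: L (sole option 1(W) is W)
n=3: W (go to 2, an L position)
n=4: W (go to 2, an L position)
n=5: L (sole option 4(W) is W)
n=6: W (go to 5, an L position)
n=7: L (sole option 6(W) is W)
n=8: W (go to 7, an L position)
n=9: L (sole option 8(W) is W)
n=10: W (go to 5, an L position)
n=11: L (sole option 10(W) is W)
n=12: W (go to 11, an L position)
n=13: L (sole option 12(W) is W)
n=14: W (go to 7, an L position)
n=15: L (sole option 14(W) is W)
n=16: W (go to 15, an L position)
n=17: L (sole option 16(W) is W)
n=18: W (go to 9, an L position)
n=19: L (sole option 18(W) is W)
n=20: W (go to 19, an L position)
n=21: L (sole option 20(W) is W)
n=22: W (go to 11, an L position)
n=23: L (sole option 22(W) is W)
n=24: W (go to 23, an L position)
From 24, the L positions reachable in one move are: 23.

Move to 23.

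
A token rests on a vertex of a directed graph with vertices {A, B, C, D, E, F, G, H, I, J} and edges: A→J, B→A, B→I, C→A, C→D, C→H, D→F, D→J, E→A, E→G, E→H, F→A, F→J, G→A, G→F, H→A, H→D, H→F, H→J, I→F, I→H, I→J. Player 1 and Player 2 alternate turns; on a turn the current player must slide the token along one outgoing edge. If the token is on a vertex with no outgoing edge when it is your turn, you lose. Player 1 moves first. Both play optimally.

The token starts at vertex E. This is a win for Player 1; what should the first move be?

Compute win/loss labels from the base case upward. A position with no move is L. Any other position is W if it can reach an L in one move, else L.
Every edge goes from a vertex to one that appears earlier in the order J, A, F, D, H, I, C, G, B, E, so processing vertices in that order labels each vertex after all of its successors.
J: no outgoing edge → L
A: can move to J, which is L ⇒ W
F: can move to J, which is L ⇒ W
D: can move to J, which is L ⇒ W
H: can move to J, which is L ⇒ W
I: can move to J, which is L ⇒ W
C: moves to H(W), D(W), A(W); every one is W ⇒ L
G: moves to F(W), A(W); every one is W ⇒ L
B: moves to I(W), A(W); every one is W ⇒ L
E: can move to G, which is L ⇒ W
From E, the L positions reachable in one move are: G.

Move to G.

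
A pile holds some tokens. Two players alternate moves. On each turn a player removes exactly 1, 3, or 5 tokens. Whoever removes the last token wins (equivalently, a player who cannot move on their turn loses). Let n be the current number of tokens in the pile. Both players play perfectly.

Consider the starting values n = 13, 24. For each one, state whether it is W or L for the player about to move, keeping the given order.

13: W, 24: L

Label each position W (a win for the player to move) or L (a loss). A position with no legal move is L; any other position is W exactly when some move reaches an L, and L when every move reaches a W.
n=0: no move → L
n=1: can move to 0, which is L ⇒ W
n=2: the only move is to 1(W), a W ⇒ L
n=3: can move to 2, which is L ⇒ W
n=4: moves to 3(W), 1(W); every one is W ⇒ L
n=5: can move to 4, which is L ⇒ W
n=6: moves to 5(W), 3(W), 1(W); every one is W ⇒ L
n=7: can move to 6, which is L ⇒ W
n=8: moves to 7(W), 5(W), 3(W); every one is W ⇒ L
n=9: can move to 8, which is L ⇒ W
n=10: moves to 9(W), 7(W), 5(W); every one is W ⇒ L
n=11: can move to 10, which is L ⇒ W
n=12: moves to 11(W), 9(W), 7(W); every one is W ⇒ L
n=13: can move to 12, which is L ⇒ W
n=14: moves to 13(W), 11(W), 9(W); every one is W ⇒ L
n=15: can move to 14, which is L ⇒ W
n=16: moves to 15(W), 13(W), 11(W); every one is W ⇒ L
n=17: can move to 16, which is L ⇒ W
n=18: moves to 17(W), 15(W), 13(W); every one is W ⇒ L
n=19: can move to 18, which is L ⇒ W
n=20: moves to 19(W), 17(W), 15(W); every one is W ⇒ L
n=21: can move to 20, which is L ⇒ W
n=22: moves to 21(W), 19(W), 17(W); every one is W ⇒ L
n=23: can move to 22, which is L ⇒ W
n=24: moves to 23(W), 21(W), 19(W); every one is W ⇒ L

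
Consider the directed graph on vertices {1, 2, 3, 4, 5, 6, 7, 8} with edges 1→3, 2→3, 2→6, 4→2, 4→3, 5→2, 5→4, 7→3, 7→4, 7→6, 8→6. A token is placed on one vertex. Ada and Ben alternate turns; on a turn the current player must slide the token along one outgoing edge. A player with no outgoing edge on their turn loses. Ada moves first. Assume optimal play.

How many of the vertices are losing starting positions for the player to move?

Build the W/L table. Terminal = L. A non-terminal position is W if it has a move to some L; otherwise it is L.
Every edge goes from a vertex to one that appears earlier in the order 6, 3, 8, 2, 4, 7, 1, 5, so processing vertices in that order labels each vertex after all of its successors.
6: no outgoing edge → L
3: no outgoing edge → L
8: reaches L-position 6 → W
2: reaches L-position 3 → W
4: reaches L-position 3 → W
7: reaches L-position 3 → W
1: reaches L-position 3 → W
5: only reaches 4(W), 2(W), all W → L
The L vertices are 3, 5, 6; that is 3 in all.

3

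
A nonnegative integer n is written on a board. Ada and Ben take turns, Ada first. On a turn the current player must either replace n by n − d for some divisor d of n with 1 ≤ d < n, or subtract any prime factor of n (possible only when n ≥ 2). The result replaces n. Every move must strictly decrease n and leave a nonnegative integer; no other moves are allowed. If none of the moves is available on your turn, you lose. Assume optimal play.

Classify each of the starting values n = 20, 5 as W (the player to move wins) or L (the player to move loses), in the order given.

20: L, 5: W

Label each position W (a win for the player to move) or L (a loss). A position with no legal move is L; any other position is W exactly when some move reaches an L, and L when every move reaches a W.
n=0: no move → L
n=1: no move → L
n=2: W (go to 0, an L position)
n=3: W (go to 0, an L position)
n=4: L (options 2(W), 3(W) are all W)
n=5: W (go to 0, an L position)
n=6: W (go to 4, an L position)
n=7: W (go to 0, an L position)
n=8: W (go to 4, an L position)
n=9: L (options 6(W), 8(W) are all W)
n=10: W (go to 9, an L position)
n=11: W (go to 0, an L position)
n=12: W (go to 9, an L position)
n=13: W (go to 0, an L position)
n=14: L (options 7(W), 12(W), 13(W) are all W)
n=15: W (go to 14, an L position)
n=16: W (go to 14, an L position)
n=17: W (go to 0, an L position)
n=18: W (go to 9, an L position)
n=19: W (go to 0, an L position)
n=20: L (options 10(W), 15(W), 16(W), 18(W), 19(W) are all W)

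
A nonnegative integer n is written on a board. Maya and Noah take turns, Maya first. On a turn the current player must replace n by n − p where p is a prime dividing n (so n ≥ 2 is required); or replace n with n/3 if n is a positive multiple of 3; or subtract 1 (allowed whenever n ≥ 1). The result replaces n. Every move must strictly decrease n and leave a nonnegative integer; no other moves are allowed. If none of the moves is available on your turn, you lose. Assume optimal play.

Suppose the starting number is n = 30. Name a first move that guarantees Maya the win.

Work bottom-up. With no move the player to move loses. Otherwise the position is W if at least one move leads to an L position for the opponent, and L if every move leads to a W.
n=0: no move → L
n=1: reaches L-position 0 → W
n=2: reaches L-position 0 → W
n=3: reaches L-position 0 → W
n=4: only reaches 2(W), 3(W), all W → L
n=5: reaches L-position 0 → W
n=6: reaches L-position 4 → W
n=7: reaches L-position 0 → W
n=8: only reaches 6(W), 7(W), all W → L
n=9: reaches L-position 8 → W
n=10: reaches L-position 8 → W
n=11: reaches L-position 0 → W
n=12: reaches L-position 4 → W
n=13: reaches L-position 0 → W
n=14: only reaches 7(W), 12(W), 13(W), all W → L
n=15: reaches L-position 14 → W
n=16: reaches L-position 14 → W
n=17: reaches L-position 0 → W
n=18: only reaches 6(W), 15(W), 16(W), 17(W), all W → L
n=19: reaches L-position 0 → W
n=20: reaches L-position 18 → W
n=21: reaches L-position 14 → W
n=22: only reaches 11(W), 20(W), 21(W), all W → L
n=23: reaches L-position 0 → W
n=24: reaches L-position 8 → W
n=25: only reaches 20(W), 24(W), all W → L
n=26: reaches L-position 25 → W
n=27: only reaches 9(W), 24(W), 26(W), all W → L
n=28: reaches L-position 27 → W
n=29: reaches L-position 0 → W
n=30: reaches L-position 25 → W
From 30, the L positions reachable in one move are: 25, 27. Any move reaching one of these is winning.

Move to 25.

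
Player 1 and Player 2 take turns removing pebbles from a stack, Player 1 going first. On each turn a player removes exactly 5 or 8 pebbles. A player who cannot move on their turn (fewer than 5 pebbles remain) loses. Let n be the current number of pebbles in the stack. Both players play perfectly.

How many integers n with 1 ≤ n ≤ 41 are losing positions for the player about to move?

17

Label each position W (a win for the player to move) or L (a loss). A position with no legal move is L; any other position is W exactly when some move reaches an L, and L when every move reaches a W.
n=0: no move → L
n=1: no move → L
n=2: no move → L
n=3: no move → L
n=4: no move → L
n=5: can move to 0, which is L ⇒ W
n=6: can move to 1, which is L ⇒ W
n=7: can move to 2, which is L ⇒ W
n=8: can move to 3, which is L ⇒ W
n=9: can move to 4, which is L ⇒ W
n=10: can move to 2, which is L ⇒ W
n=11: can move to 3, which is L ⇒ W
n=12: can move to 4, which is L ⇒ W
n=13: moves to 8(W), 5(W); every one is W ⇒ L
n=14: moves to 9(W), 6(W); every one is W ⇒ L
n=15: moves to 10(W), 7(W); every one is W ⇒ L
n=16: moves to 11(W), 8(W); every one is W ⇒ L
n=17: moves to 12(W), 9(W); every one is W ⇒ L
n=18: can move to 13, which is L ⇒ W
n=19: can move to 14, which is L ⇒ W
n=20: can move to 15, which is L ⇒ W
n=21: can move to 16, which is L ⇒ W
n=22: can move to 17, which is L ⇒ W
n=23: can move to 15, which is L ⇒ W
n=24: can move to 16, which is L ⇒ W
n=25: can move to 17, which is L ⇒ W
n=26: moves to 21(W), 18(W); every one is W ⇒ L
n=27: moves to 22(W), 19(W); every one is W ⇒ L
n=28: moves to 23(W), 20(W); every one is W ⇒ L
n=29: moves to 24(W), 21(W); every one is W ⇒ L
n=30: moves to 25(W), 22(W); every one is W ⇒ L
n=31: can move to 26, which is L ⇒ W
n=32: can move to 27, which is L ⇒ W
n=33: can move to 28, which is L ⇒ W
n=34: can move to 29, which is L ⇒ W
n=35: can move to 30, which is L ⇒ W
n=36: can move to 28, which is L ⇒ W
n=37: can move to 29, which is L ⇒ W
n=38: can move to 30, which is L ⇒ W
n=39: moves to 34(W), 31(W); every one is W ⇒ L
n=40: moves to 35(W), 32(W); every one is W ⇒ L
n=41: moves to 36(W), 33(W); every one is W ⇒ L
L entries with 1 ≤ n ≤ 41 (n=0 is outside the asked range and is not counted): n = 1, 2, 3, 4, 13, 14, 15, 16, 17, 26, 27, 28, 29, 30, 39, 40, 41; that makes 17.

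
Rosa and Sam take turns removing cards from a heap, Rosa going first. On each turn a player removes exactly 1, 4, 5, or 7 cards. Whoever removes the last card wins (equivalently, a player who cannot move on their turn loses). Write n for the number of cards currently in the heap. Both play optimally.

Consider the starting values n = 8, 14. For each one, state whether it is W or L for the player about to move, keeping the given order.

Compute win/loss labels from the base case upward. A position with no move is L. Any other position is W if it can reach an L in one move, else L.
n=0: no move → L
n=1: W (go to 0, an L position)
n=2: L (sole option 1(W) is W)
n=3: W (go to 2, an L position)
n=4: W (go to 0, an L position)
n=5: W (go to 0, an L position)
n=6: W (go to 2, an L position)
n=7: W (go to 2, an L position)
n=8: L (options 7(W), 4(W), 3(W), 1(W) are all W)
n=9: W (go to 8, an L position)
n=10: L (options 9(W), 6(W), 5(W), 3(W) are all W)
n=11: W (go to 10, an L position)
n=12: W (go to 8, an L position)
n=13: W (go to 8, an L position)
n=14: W (go to 10, an L position)

8: L, 14: W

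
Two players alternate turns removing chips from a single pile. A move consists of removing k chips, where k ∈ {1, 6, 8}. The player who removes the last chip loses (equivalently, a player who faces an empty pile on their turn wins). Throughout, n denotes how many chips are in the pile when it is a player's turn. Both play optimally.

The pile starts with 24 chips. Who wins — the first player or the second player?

Compute win/loss labels from the base case upward. A position with no move is W. Any other position is W if it can reach an L in one move, else L.
n=0: no move; the opponent has just taken the last chip and therefore loses → W
n=1: the only move is to 0(W), a W ⇒ L
n=2: can move to 1, which is L ⇒ W
n=3: the only move is to 2(W), a W ⇒ L
n=4: can move to 3, which is L ⇒ W
n=5: the only move is to 4(W), a W ⇒ L
n=6: can move to 5, which is L ⇒ W
n=7: can move to 1, which is L ⇒ W
n=8: moves to 7(W), 2(W), 0(W); every one is W ⇒ L
n=9: can move to 8, which is L ⇒ W
n=10: moves to 9(W), 4(W), 2(W); every one is W ⇒ L
n=11: can move to 10, which is L ⇒ W
n=12: moves to 11(W), 6(W), 4(W); every one is W ⇒ L
n=13: can move to 12, which is L ⇒ W
n=14: can move to 8, which is L ⇒ W
n=15: moves to 14(W), 9(W), 7(W); every one is W ⇒ L
n=16: can move to 15, which is L ⇒ W
n=17: moves to 16(W), 11(W), 9(W); every one is W ⇒ L
n=18: can move to 17, which is L ⇒ W
n=19: moves to 18(W), 13(W), 11(W); every one is W ⇒ L
n=20: can move to 19, which is L ⇒ W
n=21: can move to 15, which is L ⇒ W
n=22: moves to 21(W), 16(W), 14(W); every one is W ⇒ L
n=23: can move to 22, which is L ⇒ W
n=24: moves to 23(W), 18(W), 16(W); every one is W ⇒ L
The starting position 24 is L: whatever the player to move does, the opponent receives a W position.

The second player wins.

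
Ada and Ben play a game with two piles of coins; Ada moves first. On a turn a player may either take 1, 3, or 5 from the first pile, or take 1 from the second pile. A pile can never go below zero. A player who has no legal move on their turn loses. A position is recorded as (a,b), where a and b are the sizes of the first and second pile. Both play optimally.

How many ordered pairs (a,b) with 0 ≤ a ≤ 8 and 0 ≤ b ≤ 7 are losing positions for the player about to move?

36

Classify positions by backward induction: terminal positions (no move available) are L. From any other position, the mover wins iff some move reaches an L.
Every move lowers a or b (never raises either), so fill the grid row by row in increasing a, and left to right within a row: each cell's successors are then already labelled.
      b=0  b=1  b=2  b=3  b=4  b=5  b=6  b=7
a=0:    L    W    L    W    L    W    L    W
a=1:    W    L    W    L    W    L    W    L
a=2:    L    W    L    W    L    W    L    W
a=3:    W    L    W    L    W    L    W    L
a=4:    L    W    L    W    L    W    L    W
a=5:    W    L    W    L    W    L    W    L
a=6:    L    W    L    W    L    W    L    W
a=7:    W    L    W    L    W    L    W    L
a=8:    L    W    L    W    L    W    L    W
Cells with no legal move (terminal, hence L): (0,0).
The remaining L cells, each justified by listing all of its moves:
(0,2): the only move is to (0,1)(W), a W ⇒ L
(0,4): the only move is to (0,3)(W), a W ⇒ L
(0,6): the only move is to (0,5)(W), a W ⇒ L
(1,1): moves to (0,1)(W), (1,0)(W); every one is W ⇒ L
(1,3): moves to (0,3)(W), (1,2)(W); every one is W ⇒ L
(1,5): moves to (0,5)(W), (1,4)(W); every one is W ⇒ L
(1,7): moves to (0,7)(W), (1,6)(W); every one is W ⇒ L
(2,0): the only move is to (1,0)(W), a W ⇒ L
(2,2): moves to (1,2)(W), (2,1)(W); every one is W ⇒ L
(2,4): moves to (1,4)(W), (2,3)(W); every one is W ⇒ L
(2,6): moves to (1,6)(W), (2,5)(W); every one is W ⇒ L
(3,1): moves to (2,1)(W), (0,1)(W), (3,0)(W); every one is W ⇒ L
(3,3): moves to (2,3)(W), (0,3)(W), (3,2)(W); every one is W ⇒ L
(3,5): moves to (2,5)(W), (0,5)(W), (3,4)(W); every one is W ⇒ L
(3,7): moves to (2,7)(W), (0,7)(W), (3,6)(W); every one is W ⇒ L
(4,0): moves to (3,0)(W), (1,0)(W); every one is W ⇒ L
(4,2): moves to (3,2)(W), (1,2)(W), (4,1)(W); every one is W ⇒ L
(4,4): moves to (3,4)(W), (1,4)(W), (4,3)(W); every one is W ⇒ L
(4,6): moves to (3,6)(W), (1,6)(W), (4,5)(W); every one is W ⇒ L
(5,1): moves to (4,1)(W), (2,1)(W), (0,1)(W), (5,0)(W); every one is W ⇒ L
(5,3): moves to (4,3)(W), (2,3)(W), (0,3)(W), (5,2)(W); every one is W ⇒ L
(5,5): moves to (4,5)(W), (2,5)(W), (0,5)(W), (5,4)(W); every one is W ⇒ L
(5,7): moves to (4,7)(W), (2,7)(W), (0,7)(W), (5,6)(W); every one is W ⇒ L
(6,0): moves to (5,0)(W), (3,0)(W), (1,0)(W); every one is W ⇒ L
(6,2): moves to (5,2)(W), (3,2)(W), (1,2)(W), (6,1)(W); every one is W ⇒ L
(6,4): moves to (5,4)(W), (3,4)(W), (1,4)(W), (6,3)(W); every one is W ⇒ L
(6,6): moves to (5,6)(W), (3,6)(W), (1,6)(W), (6,5)(W); every one is W ⇒ L
(7,1): moves to (6,1)(W), (4,1)(W), (2,1)(W), (7,0)(W); every one is W ⇒ L
(7,3): moves to (6,3)(W), (4,3)(W), (2,3)(W), (7,2)(W); every one is W ⇒ L
(7,5): moves to (6,5)(W), (4,5)(W), (2,5)(W), (7,4)(W); every one is W ⇒ L
(7,7): moves to (6,7)(W), (4,7)(W), (2,7)(W), (7,6)(W); every one is W ⇒ L
(8,0): moves to (7,0)(W), (5,0)(W), (3,0)(W); every one is W ⇒ L
(8,2): moves to (7,2)(W), (5,2)(W), (3,2)(W), (8,1)(W); every one is W ⇒ L
(8,4): moves to (7,4)(W), (5,4)(W), (3,4)(W), (8,3)(W); every one is W ⇒ L
(8,6): moves to (7,6)(W), (5,6)(W), (3,6)(W), (8,5)(W); every one is W ⇒ L
Every other cell has at least one move into one of the L cells above, so it is W.
L cells per row: a=0: 4, a=1: 4, a=2: 4, a=3: 4, a=4: 4, a=5: 4, a=6: 4, a=7: 4, a=8: 4; total 36.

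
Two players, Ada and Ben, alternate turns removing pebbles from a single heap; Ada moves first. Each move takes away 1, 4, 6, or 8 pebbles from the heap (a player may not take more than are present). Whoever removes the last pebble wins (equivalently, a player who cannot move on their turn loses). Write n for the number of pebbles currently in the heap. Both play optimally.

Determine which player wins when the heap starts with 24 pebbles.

Use the standard recursion: the mover loses at a terminal position; elsewhere, the mover wins exactly when some move hands the opponent an L position.
n=0: no move → L
n=1: →0(L), so W
n=2: →1(W) only, which is W, so L
n=3: →2(L), so W
n=4: →0(L), so W
n=5: →4(W), 1(W) — all W, so L
n=6: →5(L), so W
n=7: →6(W), 3(W), 1(W) — all W, so L
n=8: →7(L), so W
n=9: →5(L), so W
n=10: →2(L), so W
n=11: →7(L), so W
n=12: →11(W), 8(W), 6(W), 4(W) — all W, so L
n=13: →12(L), so W
n=14: →13(W), 10(W), 8(W), 6(W) — all W, so L
n=15: →14(L), so W
n=16: →12(L), so W
n=17: →16(W), 13(W), 11(W), 9(W) — all W, so L
n=18: →17(L), so W
n=19: →18(W), 15(W), 13(W), 11(W) — all W, so L
n=20: →19(L), so W
n=21: →17(L), so W
n=22: →14(L), so W
n=23: →19(L), so W
n=24: →23(W), 20(W), 18(W), 16(W) — all W, so L
The starting position 24 is L: whatever Ada does, the opponent receives a W position.

Ben wins.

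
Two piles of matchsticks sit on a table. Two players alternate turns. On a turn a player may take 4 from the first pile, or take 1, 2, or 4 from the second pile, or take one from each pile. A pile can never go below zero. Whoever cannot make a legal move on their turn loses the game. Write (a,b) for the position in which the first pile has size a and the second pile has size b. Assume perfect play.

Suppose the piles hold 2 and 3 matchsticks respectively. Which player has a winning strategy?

The second player wins.

Label each position W (a win for the player to move) or L (a loss). A position with no legal move is L; any other position is W exactly when some move reaches an L, and L when every move reaches a W.
No move ever increases a pile, so every position that can arise here has a ≤ 2 and b ≤ 3; it is enough to label the cells with 0 ≤ a ≤ 2 and 0 ≤ b ≤ 3.
Every move lowers a or b (never raises either), so fill the grid row by row in increasing a, and left to right within a row: each cell's successors are then already labelled.
      b=0  b=1  b=2  b=3
a=0:    L    W    W    L
a=1:    L    W    W    L
a=2:    L    W    W    L
Cells with no legal move (terminal, hence L): (0,0), (1,0), (2,0).
The remaining L cells, each justified by listing all of its moves:
(0,3): L (options (0,2)(W), (0,1)(W) are all W)
(1,3): L (options (1,2)(W), (1,1)(W), (0,2)(W) are all W)
(2,3): L (options (2,2)(W), (2,1)(W), (1,2)(W) are all W)
Every other cell has at least one move into one of the L cells above, so it is W.
The starting position (2,3) is L: whatever the player to move does, the opponent receives a W position.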